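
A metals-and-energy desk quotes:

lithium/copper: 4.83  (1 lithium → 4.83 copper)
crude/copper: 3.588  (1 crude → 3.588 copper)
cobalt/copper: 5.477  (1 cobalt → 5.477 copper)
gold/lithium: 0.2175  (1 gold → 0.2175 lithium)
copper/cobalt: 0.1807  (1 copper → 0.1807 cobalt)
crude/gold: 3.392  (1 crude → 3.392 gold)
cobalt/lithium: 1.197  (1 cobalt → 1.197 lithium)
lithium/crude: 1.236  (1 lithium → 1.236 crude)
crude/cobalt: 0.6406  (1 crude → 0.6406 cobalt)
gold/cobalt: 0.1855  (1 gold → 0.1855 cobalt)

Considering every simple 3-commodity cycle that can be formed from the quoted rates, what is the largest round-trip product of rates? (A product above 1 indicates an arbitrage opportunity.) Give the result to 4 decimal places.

copper→cobalt→lithium→copper: 0.1807 × 1.197 × 4.83 = 1.04472
lithium→crude→cobalt→lithium: 1.236 × 0.6406 × 1.197 = 0.94776
lithium→crude→gold→lithium: 1.236 × 3.392 × 0.2175 = 0.91187
Maximum is copper→cobalt→lithium→copper at 1.0447; arbitrage exists.

1.0447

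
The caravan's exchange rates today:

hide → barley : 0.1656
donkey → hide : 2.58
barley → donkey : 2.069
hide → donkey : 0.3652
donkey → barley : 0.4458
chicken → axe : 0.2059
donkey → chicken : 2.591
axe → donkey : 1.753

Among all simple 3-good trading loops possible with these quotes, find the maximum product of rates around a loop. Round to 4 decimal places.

donkey→chicken→axe→donkey: 2.591 × 0.2059 × 1.753 = 0.93520
donkey→hide→barley→donkey: 2.58 × 0.1656 × 2.069 = 0.88398
Maximum is donkey→chicken→axe→donkey at 0.9352; no arbitrage — every cycle loses value.

0.9352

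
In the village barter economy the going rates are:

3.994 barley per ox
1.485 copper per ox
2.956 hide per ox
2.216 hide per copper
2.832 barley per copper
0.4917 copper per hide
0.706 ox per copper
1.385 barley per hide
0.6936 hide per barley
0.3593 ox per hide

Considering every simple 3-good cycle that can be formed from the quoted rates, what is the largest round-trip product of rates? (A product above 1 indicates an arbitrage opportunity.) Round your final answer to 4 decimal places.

1.1824

ox→copper→hide→ox: 1.485 × 2.216 × 0.3593 = 1.18237
ox→hide→copper→ox: 2.956 × 0.4917 × 0.706 = 1.02615
ox→barley→hide→ox: 3.994 × 0.6936 × 0.3593 = 0.99535
barley→hide→copper→barley: 0.6936 × 0.4917 × 2.832 = 0.96583
Maximum is ox→copper→hide→ox at 1.1824; arbitrage exists.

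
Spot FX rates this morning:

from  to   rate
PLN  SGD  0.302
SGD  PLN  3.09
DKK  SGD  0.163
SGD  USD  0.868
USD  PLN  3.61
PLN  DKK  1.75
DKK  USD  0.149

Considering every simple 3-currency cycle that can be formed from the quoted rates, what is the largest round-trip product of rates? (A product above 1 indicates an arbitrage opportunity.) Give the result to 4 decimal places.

0.9463

USD→PLN→SGD→USD: 3.61 × 0.302 × 0.868 = 0.94631
USD→PLN→DKK→USD: 3.61 × 1.75 × 0.149 = 0.94131
PLN→DKK→SGD→PLN: 1.75 × 0.163 × 3.09 = 0.88142
Maximum is USD→PLN→SGD→USD at 0.9463; no arbitrage — every cycle loses value.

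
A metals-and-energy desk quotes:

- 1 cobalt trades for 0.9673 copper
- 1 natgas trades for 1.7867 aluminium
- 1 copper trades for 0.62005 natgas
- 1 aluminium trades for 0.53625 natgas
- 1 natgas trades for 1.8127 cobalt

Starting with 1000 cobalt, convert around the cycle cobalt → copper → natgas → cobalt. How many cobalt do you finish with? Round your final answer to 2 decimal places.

1087.21

1000 cobalt × 0.9673 = 967.3 copper
967.3 copper × 0.62005 = 599.774365 natgas
599.774365 natgas × 1.8127 = 1087.2109914355 cobalt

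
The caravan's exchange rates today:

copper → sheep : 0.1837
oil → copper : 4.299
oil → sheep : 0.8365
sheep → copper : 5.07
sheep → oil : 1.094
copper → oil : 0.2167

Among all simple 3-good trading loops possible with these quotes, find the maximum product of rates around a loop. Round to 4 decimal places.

0.9190

copper→oil→sheep→copper: 0.2167 × 0.8365 × 5.07 = 0.91904
copper→sheep→oil→copper: 0.1837 × 1.094 × 4.299 = 0.86396
Maximum is copper→oil→sheep→copper at 0.9190; no arbitrage — every cycle loses value.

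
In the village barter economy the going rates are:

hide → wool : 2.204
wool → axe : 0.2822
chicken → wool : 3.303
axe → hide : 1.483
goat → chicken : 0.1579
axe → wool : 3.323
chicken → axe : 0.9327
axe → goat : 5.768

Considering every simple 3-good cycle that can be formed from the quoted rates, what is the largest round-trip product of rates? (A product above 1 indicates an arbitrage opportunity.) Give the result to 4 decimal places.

axe→hide→wool→axe: 1.483 × 2.204 × 0.2822 = 0.92238
goat→chicken→axe→goat: 0.1579 × 0.9327 × 5.768 = 0.84947
Maximum is axe→hide→wool→axe at 0.9224; no arbitrage — every cycle loses value.

0.9224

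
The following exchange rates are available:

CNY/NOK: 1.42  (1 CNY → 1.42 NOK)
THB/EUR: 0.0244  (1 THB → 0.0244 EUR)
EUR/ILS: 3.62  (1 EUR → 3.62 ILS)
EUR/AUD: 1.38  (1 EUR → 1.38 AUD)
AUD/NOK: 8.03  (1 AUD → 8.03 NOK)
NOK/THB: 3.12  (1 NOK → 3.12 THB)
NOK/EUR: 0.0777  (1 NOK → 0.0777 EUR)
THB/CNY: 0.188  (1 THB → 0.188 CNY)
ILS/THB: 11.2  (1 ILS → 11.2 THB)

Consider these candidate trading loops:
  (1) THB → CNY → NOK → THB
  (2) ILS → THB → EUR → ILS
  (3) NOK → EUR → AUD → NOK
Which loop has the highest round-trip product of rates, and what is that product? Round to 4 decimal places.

(1) 0.188 × 1.42 × 3.12 = 0.83292
(2) 11.2 × 0.0244 × 3.62 = 0.98927
(3) 0.0777 × 1.38 × 8.03 = 0.86102
Highest is cycle (2) at 0.9893 (≤1, no arbitrage).

0.9893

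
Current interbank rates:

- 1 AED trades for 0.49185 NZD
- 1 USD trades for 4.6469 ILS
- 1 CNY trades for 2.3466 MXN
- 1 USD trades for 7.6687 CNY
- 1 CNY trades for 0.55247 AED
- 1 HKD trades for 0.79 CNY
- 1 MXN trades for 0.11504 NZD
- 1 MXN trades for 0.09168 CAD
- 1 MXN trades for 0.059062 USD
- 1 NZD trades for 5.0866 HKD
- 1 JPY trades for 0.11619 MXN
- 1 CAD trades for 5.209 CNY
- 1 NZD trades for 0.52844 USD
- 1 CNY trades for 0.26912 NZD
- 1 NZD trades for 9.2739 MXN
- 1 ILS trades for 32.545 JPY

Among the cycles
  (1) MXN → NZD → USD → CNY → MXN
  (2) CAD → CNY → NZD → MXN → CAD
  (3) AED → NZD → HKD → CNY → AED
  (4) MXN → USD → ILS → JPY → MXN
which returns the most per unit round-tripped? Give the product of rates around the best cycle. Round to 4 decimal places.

1.1919

(1) 0.11504 × 0.52844 × 7.6687 × 2.3466 = 1.09397
(2) 5.209 × 0.26912 × 9.2739 × 0.09168 = 1.19189
(3) 0.49185 × 5.0866 × 0.79 × 0.55247 = 1.09193
(4) 0.059062 × 4.6469 × 32.545 × 0.11619 = 1.03783
Highest is cycle (2) at 1.1919 (>1, arbitrage).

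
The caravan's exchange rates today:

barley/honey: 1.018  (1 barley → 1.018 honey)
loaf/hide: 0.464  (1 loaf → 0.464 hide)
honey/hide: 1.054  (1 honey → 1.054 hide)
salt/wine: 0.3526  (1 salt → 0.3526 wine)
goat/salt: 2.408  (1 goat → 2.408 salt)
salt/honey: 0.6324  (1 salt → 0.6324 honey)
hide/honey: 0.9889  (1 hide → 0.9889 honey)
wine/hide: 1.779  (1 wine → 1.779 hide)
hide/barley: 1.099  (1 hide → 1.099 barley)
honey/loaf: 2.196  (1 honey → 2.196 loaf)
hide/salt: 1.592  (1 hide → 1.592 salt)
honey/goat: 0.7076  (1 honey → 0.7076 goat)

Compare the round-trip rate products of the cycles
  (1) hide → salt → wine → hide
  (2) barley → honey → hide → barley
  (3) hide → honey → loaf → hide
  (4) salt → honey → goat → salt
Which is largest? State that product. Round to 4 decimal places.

1.1792

(1) 1.592 × 0.3526 × 1.779 = 0.99862
(2) 1.018 × 1.054 × 1.099 = 1.17920
(3) 0.9889 × 2.196 × 0.464 = 1.00763
(4) 0.6324 × 0.7076 × 2.408 = 1.07755
Highest is cycle (2) at 1.1792 (>1, arbitrage).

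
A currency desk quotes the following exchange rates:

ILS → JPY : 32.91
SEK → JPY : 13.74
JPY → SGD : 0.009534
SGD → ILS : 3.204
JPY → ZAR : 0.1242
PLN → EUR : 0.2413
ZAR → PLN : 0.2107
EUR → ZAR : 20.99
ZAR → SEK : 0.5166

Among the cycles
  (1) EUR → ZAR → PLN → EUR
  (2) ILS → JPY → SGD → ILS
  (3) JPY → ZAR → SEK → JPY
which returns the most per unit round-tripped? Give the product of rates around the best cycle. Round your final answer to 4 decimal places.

(1) 20.99 × 0.2107 × 0.2413 = 1.06717
(2) 32.91 × 0.009534 × 3.204 = 1.00530
(3) 0.1242 × 0.5166 × 13.74 = 0.88158
Highest is cycle (1) at 1.0672 (>1, arbitrage).

1.0672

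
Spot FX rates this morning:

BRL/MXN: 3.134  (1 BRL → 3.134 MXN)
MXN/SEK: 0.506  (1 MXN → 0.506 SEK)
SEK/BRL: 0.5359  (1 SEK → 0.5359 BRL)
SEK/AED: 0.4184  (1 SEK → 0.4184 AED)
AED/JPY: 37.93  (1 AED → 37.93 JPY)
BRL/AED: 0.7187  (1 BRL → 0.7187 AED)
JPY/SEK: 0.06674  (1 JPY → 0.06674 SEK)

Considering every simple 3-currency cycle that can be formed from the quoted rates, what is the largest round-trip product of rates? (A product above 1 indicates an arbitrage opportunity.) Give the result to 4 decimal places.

1.0592

AED→JPY→SEK→AED: 37.93 × 0.06674 × 0.4184 = 1.05916
MXN→SEK→BRL→MXN: 0.506 × 0.5359 × 3.134 = 0.84983
Maximum is AED→JPY→SEK→AED at 1.0592; arbitrage exists.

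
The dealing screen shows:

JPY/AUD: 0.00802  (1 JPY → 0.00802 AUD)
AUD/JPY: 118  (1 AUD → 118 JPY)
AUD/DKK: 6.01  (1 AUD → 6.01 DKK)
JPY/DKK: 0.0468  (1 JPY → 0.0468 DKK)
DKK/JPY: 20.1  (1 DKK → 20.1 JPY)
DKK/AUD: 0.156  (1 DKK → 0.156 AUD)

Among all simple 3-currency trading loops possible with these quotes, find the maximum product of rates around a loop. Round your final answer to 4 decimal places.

0.9688

JPY→AUD→DKK→JPY: 0.00802 × 6.01 × 20.1 = 0.96882
JPY→DKK→AUD→JPY: 0.0468 × 0.156 × 118 = 0.86149
Maximum is JPY→AUD→DKK→JPY at 0.9688; no arbitrage — every cycle loses value.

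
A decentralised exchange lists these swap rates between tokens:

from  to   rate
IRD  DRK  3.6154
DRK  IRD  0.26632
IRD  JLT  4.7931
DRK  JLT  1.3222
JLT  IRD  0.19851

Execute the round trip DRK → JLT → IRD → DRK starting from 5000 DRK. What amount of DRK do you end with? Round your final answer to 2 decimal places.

4744.67

5000 DRK × 1.3222 = 6611 JLT
6611 JLT × 0.19851 = 1312.34961 IRD
1312.34961 IRD × 3.6154 = 4744.668779994 DRK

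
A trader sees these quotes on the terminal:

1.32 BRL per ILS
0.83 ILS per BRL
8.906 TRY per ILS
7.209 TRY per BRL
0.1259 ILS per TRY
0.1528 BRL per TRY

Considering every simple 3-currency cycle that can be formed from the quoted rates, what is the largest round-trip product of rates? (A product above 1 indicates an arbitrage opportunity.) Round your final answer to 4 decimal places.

1.1980

ILS→BRL→TRY→ILS: 1.32 × 7.209 × 0.1259 = 1.19805
ILS→TRY→BRL→ILS: 8.906 × 0.1528 × 0.83 = 1.12949
Maximum is ILS→BRL→TRY→ILS at 1.1980; arbitrage exists.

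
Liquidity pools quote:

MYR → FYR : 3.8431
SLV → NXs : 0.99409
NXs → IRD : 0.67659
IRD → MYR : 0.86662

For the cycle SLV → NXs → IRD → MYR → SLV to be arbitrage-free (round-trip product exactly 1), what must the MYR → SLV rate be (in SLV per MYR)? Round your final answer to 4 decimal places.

1.7156

Known legs of the cycle: 0.99409 × 0.67659 × 0.86662 = 0.582881118423522
For no arbitrage the full-cycle product must be 1, so the missing rate is 1 / 0.582881118423522 ≈ 1.715616.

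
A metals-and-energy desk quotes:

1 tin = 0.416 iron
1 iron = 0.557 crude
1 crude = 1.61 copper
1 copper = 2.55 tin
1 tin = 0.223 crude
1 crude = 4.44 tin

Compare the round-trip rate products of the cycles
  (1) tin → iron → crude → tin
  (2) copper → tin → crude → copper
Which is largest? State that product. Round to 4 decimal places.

1.0288

(1) 0.416 × 0.557 × 4.44 = 1.02880
(2) 2.55 × 0.223 × 1.61 = 0.91553
Highest is cycle (1) at 1.0288 (>1, arbitrage).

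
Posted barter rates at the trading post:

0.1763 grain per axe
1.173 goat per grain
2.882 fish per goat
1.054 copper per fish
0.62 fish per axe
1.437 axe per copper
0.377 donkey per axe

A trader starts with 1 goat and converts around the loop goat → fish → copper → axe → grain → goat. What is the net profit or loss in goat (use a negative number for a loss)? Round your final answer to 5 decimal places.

-0.09730

1 goat × 2.882 = 2.882 fish
2.882 fish × 1.054 = 3.037628 copper
3.037628 copper × 1.437 = 4.365071436 axe
4.365071436 axe × 0.1763 = 0.7695620941668 grain
0.7695620941668 grain × 1.173 = 0.9026963364576564 goat
Net change: 0.9026963364576564 − 1 = -0.0973036635423436 goat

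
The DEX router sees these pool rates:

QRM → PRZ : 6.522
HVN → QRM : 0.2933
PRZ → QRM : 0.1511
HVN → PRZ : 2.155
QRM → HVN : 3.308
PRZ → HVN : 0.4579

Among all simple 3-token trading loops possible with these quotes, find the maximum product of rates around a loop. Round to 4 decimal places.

1.0772

QRM→HVN→PRZ→QRM: 3.308 × 2.155 × 0.1511 = 1.07715
QRM→PRZ→HVN→QRM: 6.522 × 0.4579 × 0.2933 = 0.87592
Maximum is QRM→HVN→PRZ→QRM at 1.0772; arbitrage exists.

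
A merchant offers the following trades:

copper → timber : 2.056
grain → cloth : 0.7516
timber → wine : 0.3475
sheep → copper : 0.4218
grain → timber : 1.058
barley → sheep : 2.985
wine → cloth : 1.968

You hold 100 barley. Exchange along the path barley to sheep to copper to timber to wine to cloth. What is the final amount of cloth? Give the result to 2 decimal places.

100 barley × 2.985 = 298.5 sheep
298.5 sheep × 0.4218 = 125.9073 copper
125.9073 copper × 2.056 = 258.8654088 timber
258.8654088 timber × 0.3475 = 89.955729558 wine
89.955729558 wine × 1.968 = 177.032875770144 cloth

177.03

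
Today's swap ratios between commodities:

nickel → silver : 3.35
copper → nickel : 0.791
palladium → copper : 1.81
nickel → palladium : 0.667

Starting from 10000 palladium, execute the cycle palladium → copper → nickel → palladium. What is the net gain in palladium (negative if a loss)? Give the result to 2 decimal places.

-450.49

10000 palladium × 1.81 = 18100 copper
18100 copper × 0.791 = 14317.1 nickel
14317.1 nickel × 0.667 = 9549.5057 palladium
Net change: 9549.5057 − 10000 = -450.4943 palladium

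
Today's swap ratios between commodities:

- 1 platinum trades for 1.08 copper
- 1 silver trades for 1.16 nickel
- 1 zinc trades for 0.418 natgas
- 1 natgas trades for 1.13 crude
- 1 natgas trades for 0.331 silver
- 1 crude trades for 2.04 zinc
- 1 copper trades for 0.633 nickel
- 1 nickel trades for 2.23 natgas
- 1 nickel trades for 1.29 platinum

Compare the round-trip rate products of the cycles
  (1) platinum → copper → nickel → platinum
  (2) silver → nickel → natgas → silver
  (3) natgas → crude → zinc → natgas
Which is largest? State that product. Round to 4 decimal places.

0.9636

(1) 1.08 × 0.633 × 1.29 = 0.88190
(2) 1.16 × 2.23 × 0.331 = 0.85623
(3) 1.13 × 2.04 × 0.418 = 0.96357
Highest is cycle (3) at 0.9636 (≤1, no arbitrage).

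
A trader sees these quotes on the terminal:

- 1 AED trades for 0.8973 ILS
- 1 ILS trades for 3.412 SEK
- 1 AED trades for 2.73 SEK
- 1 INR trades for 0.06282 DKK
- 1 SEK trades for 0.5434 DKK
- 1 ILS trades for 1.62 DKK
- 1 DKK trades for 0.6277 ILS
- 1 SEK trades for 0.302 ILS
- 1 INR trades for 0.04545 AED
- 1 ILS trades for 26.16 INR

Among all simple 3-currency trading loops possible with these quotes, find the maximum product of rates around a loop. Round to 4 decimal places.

1.1638

ILS→SEK→DKK→ILS: 3.412 × 0.5434 × 0.6277 = 1.16381
ILS→INR→AED→ILS: 26.16 × 0.04545 × 0.8973 = 1.06686
ILS→INR→DKK→ILS: 26.16 × 0.06282 × 0.6277 = 1.03154
Maximum is ILS→SEK→DKK→ILS at 1.1638; arbitrage exists.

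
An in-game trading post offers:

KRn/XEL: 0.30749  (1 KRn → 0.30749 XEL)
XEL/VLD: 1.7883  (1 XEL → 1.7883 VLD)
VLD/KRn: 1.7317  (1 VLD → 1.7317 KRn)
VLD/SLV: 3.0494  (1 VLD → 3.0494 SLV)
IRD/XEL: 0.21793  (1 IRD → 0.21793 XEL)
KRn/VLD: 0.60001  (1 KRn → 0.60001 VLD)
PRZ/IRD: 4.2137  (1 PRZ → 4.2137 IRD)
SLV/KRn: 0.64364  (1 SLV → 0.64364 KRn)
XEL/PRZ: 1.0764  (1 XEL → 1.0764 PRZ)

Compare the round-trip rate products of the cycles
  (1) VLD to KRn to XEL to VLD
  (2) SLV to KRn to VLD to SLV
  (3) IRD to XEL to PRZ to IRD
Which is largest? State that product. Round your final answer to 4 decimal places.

(1) 1.7317 × 0.30749 × 1.7883 = 0.95223
(2) 0.64364 × 0.60001 × 3.0494 = 1.17765
(3) 0.21793 × 1.0764 × 4.2137 = 0.98845
Highest is cycle (2) at 1.1776 (>1, arbitrage).

1.1776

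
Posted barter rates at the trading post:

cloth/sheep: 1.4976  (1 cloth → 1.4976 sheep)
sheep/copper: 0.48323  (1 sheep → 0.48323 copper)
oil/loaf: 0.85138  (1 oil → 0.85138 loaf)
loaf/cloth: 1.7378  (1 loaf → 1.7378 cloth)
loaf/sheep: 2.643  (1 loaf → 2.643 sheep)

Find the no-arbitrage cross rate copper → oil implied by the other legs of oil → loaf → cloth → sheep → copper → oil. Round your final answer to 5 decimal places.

0.93396

Known legs of the cycle: 0.85138 × 1.7378 × 1.4976 × 0.48323 = 1.070712706287324672
For no arbitrage the full-cycle product must be 1, so the missing rate is 1 / 1.070712706287324672 ≈ 0.9339573.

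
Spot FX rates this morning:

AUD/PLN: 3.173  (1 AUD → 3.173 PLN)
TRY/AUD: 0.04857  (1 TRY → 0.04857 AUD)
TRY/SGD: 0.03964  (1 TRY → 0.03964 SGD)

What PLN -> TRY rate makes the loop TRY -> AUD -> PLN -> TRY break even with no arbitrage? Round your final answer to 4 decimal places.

6.4888

Known legs of the cycle: 0.04857 × 3.173 = 0.15411261
For no arbitrage the full-cycle product must be 1, so the missing rate is 1 / 0.15411261 ≈ 6.488762.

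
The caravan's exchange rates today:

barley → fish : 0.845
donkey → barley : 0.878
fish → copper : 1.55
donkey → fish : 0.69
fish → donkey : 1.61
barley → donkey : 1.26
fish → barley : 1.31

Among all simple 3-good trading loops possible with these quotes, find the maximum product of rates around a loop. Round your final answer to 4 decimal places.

donkey→barley→fish→donkey: 0.878 × 0.845 × 1.61 = 1.19448
donkey→fish→barley→donkey: 0.69 × 1.31 × 1.26 = 1.13891
Maximum is donkey→barley→fish→donkey at 1.1945; arbitrage exists.

1.1945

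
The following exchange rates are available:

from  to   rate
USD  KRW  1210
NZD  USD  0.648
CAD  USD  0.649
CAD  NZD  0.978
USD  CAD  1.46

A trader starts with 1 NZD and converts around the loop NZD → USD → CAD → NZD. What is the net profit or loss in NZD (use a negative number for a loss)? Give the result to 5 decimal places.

-0.07473

1 NZD × 0.648 = 0.648 USD
0.648 USD × 1.46 = 0.94608 CAD
0.94608 CAD × 0.978 = 0.92526624 NZD
Net change: 0.92526624 − 1 = -0.07473376 NZD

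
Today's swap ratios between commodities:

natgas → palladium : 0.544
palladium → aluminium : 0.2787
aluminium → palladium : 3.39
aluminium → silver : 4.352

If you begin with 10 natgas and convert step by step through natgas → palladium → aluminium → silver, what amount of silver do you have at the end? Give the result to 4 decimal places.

10 natgas × 0.544 = 5.44 palladium
5.44 palladium × 0.2787 = 1.516128 aluminium
1.516128 aluminium × 4.352 = 6.598189056 silver

6.5982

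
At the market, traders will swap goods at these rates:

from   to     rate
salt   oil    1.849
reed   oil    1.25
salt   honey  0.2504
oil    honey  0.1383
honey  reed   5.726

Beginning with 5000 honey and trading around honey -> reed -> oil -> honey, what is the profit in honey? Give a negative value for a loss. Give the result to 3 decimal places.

-50.589

5000 honey × 5.726 = 28630 reed
28630 reed × 1.25 = 35787.5 oil
35787.5 oil × 0.1383 = 4949.41125 honey
Net change: 4949.41125 − 5000 = -50.58875 honey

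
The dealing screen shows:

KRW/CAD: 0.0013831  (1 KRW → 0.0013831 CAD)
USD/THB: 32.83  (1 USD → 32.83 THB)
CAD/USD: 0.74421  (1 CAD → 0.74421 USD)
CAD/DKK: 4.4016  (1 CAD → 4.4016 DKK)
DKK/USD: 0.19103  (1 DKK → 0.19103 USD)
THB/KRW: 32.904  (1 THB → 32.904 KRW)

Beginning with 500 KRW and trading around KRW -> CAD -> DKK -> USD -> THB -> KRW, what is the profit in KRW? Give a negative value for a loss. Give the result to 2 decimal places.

500 KRW × 0.0013831 = 0.69155 CAD
0.69155 CAD × 4.4016 = 3.04392648 DKK
3.04392648 DKK × 0.19103 = 0.5814812754744 USD
0.5814812754744 USD × 32.83 = 19.090030273824552 THB
19.090030273824552 THB × 32.904 = 628.138356129923059008 KRW
Net change: 628.138356129923059008 − 500 = 128.138356129923059008 KRW

128.14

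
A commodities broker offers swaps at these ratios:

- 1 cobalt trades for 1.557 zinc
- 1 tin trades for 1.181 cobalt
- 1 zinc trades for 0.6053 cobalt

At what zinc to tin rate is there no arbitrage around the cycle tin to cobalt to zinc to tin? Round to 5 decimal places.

0.54383

Known legs of the cycle: 1.181 × 1.557 = 1.838817
For no arbitrage the full-cycle product must be 1, so the missing rate is 1 / 1.838817 ≈ 0.5438279.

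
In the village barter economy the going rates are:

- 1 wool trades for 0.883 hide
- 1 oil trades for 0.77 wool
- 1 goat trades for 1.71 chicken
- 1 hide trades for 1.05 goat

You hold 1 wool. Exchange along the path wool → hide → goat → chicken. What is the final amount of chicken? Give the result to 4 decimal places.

1.5854

1 wool × 0.883 = 0.883 hide
0.883 hide × 1.05 = 0.92715 goat
0.92715 goat × 1.71 = 1.5854265 chicken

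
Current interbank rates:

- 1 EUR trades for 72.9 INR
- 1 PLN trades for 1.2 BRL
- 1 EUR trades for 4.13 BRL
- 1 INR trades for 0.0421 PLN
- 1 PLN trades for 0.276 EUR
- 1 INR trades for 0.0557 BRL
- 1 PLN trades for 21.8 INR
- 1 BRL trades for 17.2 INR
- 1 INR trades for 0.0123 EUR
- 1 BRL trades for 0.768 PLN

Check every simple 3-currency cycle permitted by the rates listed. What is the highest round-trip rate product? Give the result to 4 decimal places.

BRL→PLN→INR→BRL: 0.768 × 21.8 × 0.0557 = 0.93255
BRL→PLN→EUR→BRL: 0.768 × 0.276 × 4.13 = 0.87543
BRL→INR→EUR→BRL: 17.2 × 0.0123 × 4.13 = 0.87374
BRL→INR→PLN→BRL: 17.2 × 0.0421 × 1.2 = 0.86894
PLN→EUR→INR→PLN: 0.276 × 72.9 × 0.0421 = 0.84707
Maximum is BRL→PLN→INR→BRL at 0.9326; no arbitrage — every cycle loses value.

0.9326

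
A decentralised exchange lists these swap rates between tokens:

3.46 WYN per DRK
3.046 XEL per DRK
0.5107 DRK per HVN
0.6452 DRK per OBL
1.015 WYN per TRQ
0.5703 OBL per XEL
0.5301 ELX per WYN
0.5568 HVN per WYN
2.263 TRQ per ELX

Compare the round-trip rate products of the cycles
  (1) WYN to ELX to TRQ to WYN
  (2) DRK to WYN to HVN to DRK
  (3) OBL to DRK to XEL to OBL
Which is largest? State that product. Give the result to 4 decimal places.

(1) 0.5301 × 2.263 × 1.015 = 1.21761
(2) 3.46 × 0.5568 × 0.5107 = 0.98388
(3) 0.6452 × 3.046 × 0.5703 = 1.12080
Highest is cycle (1) at 1.2176 (>1, arbitrage).

1.2176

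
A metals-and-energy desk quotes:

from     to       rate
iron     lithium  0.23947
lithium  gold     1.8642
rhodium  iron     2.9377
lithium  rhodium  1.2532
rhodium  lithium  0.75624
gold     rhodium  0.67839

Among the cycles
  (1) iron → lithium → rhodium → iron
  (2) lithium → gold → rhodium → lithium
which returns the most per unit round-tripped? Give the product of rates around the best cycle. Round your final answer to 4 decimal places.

0.9564

(1) 0.23947 × 1.2532 × 2.9377 = 0.88161
(2) 1.8642 × 0.67839 × 0.75624 = 0.95638
Highest is cycle (2) at 0.9564 (≤1, no arbitrage).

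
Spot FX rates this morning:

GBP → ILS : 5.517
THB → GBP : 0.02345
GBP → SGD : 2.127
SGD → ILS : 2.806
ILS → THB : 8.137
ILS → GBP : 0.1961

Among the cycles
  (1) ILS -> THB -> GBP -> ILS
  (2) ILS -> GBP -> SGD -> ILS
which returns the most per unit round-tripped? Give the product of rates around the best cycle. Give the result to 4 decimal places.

(1) 8.137 × 0.02345 × 5.517 = 1.05271
(2) 0.1961 × 2.127 × 2.806 = 1.17040
Highest is cycle (2) at 1.1704 (>1, arbitrage).

1.1704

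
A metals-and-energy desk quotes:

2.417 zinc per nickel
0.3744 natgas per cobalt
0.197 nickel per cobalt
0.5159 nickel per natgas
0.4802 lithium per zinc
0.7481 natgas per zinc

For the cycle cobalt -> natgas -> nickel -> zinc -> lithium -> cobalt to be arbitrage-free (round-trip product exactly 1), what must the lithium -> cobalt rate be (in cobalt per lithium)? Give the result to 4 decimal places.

4.4607

Known legs of the cycle: 0.3744 × 0.5159 × 2.417 × 0.4802 = 0.224181708214464
For no arbitrage the full-cycle product must be 1, so the missing rate is 1 / 0.224181708214464 ≈ 4.460667.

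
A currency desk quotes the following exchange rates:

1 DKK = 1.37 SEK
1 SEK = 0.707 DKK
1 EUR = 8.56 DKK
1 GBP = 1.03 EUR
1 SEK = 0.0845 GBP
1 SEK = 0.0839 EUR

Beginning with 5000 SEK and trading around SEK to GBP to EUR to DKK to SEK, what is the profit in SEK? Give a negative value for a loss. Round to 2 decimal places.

5000 SEK × 0.0845 = 422.5 GBP
422.5 GBP × 1.03 = 435.175 EUR
435.175 EUR × 8.56 = 3725.098 DKK
3725.098 DKK × 1.37 = 5103.38426 SEK
Net change: 5103.38426 − 5000 = 103.38426 SEK

103.38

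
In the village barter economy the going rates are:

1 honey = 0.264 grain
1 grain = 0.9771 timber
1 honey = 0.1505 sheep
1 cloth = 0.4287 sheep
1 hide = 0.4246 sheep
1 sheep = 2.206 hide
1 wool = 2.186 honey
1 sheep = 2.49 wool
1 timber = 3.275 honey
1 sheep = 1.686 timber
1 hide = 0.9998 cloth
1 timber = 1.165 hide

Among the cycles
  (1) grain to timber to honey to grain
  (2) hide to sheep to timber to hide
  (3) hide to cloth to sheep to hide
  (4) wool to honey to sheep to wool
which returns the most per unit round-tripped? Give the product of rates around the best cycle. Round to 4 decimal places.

0.9455

(1) 0.9771 × 3.275 × 0.264 = 0.84480
(2) 0.4246 × 1.686 × 1.165 = 0.83400
(3) 0.9998 × 0.4287 × 2.206 = 0.94552
(4) 2.186 × 0.1505 × 2.49 = 0.81919
Highest is cycle (3) at 0.9455 (≤1, no arbitrage).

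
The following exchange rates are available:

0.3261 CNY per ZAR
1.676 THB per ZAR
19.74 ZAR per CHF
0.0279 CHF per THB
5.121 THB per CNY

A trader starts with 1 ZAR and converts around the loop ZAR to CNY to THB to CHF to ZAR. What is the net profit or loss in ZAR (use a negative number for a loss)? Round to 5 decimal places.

-0.08028

1 ZAR × 0.3261 = 0.3261 CNY
0.3261 CNY × 5.121 = 1.6699581 THB
1.6699581 THB × 0.0279 = 0.04659183099 CHF
0.04659183099 CHF × 19.74 = 0.9197227437426 ZAR
Net change: 0.9197227437426 − 1 = -0.0802772562574 ZAR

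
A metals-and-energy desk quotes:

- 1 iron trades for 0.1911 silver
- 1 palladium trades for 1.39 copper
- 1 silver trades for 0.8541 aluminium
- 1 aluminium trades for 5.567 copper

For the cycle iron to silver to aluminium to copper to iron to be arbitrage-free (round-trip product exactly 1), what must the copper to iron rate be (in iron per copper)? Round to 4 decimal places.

1.1005

Known legs of the cycle: 0.1911 × 0.8541 × 5.567 = 0.90863744517
For no arbitrage the full-cycle product must be 1, so the missing rate is 1 / 0.90863744517 ≈ 1.100549.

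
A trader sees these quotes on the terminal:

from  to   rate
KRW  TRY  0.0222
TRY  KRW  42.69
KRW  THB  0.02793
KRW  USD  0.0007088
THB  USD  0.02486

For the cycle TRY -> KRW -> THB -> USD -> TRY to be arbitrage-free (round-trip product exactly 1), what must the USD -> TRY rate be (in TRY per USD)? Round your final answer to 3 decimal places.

Known legs of the cycle: 42.69 × 0.02793 × 0.02486 = 0.029641366062
For no arbitrage the full-cycle product must be 1, so the missing rate is 1 / 0.029641366062 ≈ 33.73664.

33.737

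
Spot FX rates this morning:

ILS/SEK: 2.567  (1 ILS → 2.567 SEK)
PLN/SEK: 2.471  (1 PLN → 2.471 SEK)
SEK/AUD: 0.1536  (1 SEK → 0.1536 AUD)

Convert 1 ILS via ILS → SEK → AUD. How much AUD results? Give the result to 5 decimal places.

0.39429

1 ILS × 2.567 = 2.567 SEK
2.567 SEK × 0.1536 = 0.3942912 AUD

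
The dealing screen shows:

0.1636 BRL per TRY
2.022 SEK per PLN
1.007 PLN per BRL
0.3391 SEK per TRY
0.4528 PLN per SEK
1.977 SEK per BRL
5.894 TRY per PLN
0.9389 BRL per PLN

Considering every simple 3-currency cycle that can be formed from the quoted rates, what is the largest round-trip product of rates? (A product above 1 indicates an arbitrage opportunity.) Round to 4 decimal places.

0.9710

TRY→BRL→PLN→TRY: 0.1636 × 1.007 × 5.894 = 0.97101
TRY→SEK→PLN→TRY: 0.3391 × 0.4528 × 5.894 = 0.90499
BRL→SEK→PLN→BRL: 1.977 × 0.4528 × 0.9389 = 0.84049
Maximum is TRY→BRL→PLN→TRY at 0.9710; no arbitrage — every cycle loses value.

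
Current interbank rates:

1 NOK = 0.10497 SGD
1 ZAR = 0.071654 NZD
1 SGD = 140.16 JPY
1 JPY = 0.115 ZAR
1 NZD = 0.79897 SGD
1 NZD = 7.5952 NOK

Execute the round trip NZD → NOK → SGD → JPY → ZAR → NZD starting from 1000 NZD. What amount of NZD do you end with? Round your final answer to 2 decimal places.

920.80

1000 NZD × 7.5952 = 7595.2 NOK
7595.2 NOK × 0.10497 = 797.268144 SGD
797.268144 SGD × 140.16 = 111745.10306304 JPY
111745.10306304 JPY × 0.115 = 12850.6868522496 ZAR
12850.6868522496 ZAR × 0.071654 = 920.8031157110928384 NZD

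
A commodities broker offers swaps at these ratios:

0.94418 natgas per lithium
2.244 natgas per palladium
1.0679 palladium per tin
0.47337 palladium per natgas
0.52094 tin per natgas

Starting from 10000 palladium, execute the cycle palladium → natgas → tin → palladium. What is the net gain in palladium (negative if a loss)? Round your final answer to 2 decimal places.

2483.64

10000 palladium × 2.244 = 22440 natgas
22440 natgas × 0.52094 = 11689.8936 tin
11689.8936 tin × 1.0679 = 12483.63737544 palladium
Net change: 12483.63737544 − 10000 = 2483.63737544 palladium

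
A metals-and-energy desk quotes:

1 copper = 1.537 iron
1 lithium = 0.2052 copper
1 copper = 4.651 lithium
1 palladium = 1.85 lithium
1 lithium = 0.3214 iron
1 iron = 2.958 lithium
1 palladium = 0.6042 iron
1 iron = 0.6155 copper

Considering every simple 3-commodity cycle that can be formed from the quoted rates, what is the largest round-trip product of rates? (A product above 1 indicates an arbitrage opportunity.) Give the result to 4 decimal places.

iron→lithium→copper→iron: 2.958 × 0.2052 × 1.537 = 0.93293
iron→copper→lithium→iron: 0.6155 × 4.651 × 0.3214 = 0.92007
Maximum is iron→lithium→copper→iron at 0.9329; no arbitrage — every cycle loses value.

0.9329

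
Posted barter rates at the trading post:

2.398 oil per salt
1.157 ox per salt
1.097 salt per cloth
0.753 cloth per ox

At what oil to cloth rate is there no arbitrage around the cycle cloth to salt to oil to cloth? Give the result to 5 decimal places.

Known legs of the cycle: 1.097 × 2.398 = 2.630606
For no arbitrage the full-cycle product must be 1, so the missing rate is 1 / 2.630606 ≈ 0.3801405.

0.38014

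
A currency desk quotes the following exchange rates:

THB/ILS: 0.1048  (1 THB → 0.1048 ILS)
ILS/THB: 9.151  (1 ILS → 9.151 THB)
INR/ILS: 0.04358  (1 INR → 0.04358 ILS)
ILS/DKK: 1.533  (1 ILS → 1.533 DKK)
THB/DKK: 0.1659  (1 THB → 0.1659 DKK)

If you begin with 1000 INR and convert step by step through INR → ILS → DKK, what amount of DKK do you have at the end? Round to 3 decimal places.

66.808

1000 INR × 0.04358 = 43.58 ILS
43.58 ILS × 1.533 = 66.80814 DKK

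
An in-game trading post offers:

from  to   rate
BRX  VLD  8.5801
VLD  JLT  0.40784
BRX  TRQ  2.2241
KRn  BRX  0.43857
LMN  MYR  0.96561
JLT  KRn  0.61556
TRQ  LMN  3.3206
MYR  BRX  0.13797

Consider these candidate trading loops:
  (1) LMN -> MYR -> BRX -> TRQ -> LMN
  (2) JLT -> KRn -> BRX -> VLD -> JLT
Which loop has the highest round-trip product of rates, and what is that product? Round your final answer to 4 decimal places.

(1) 0.96561 × 0.13797 × 2.2241 × 3.3206 = 0.98391
(2) 0.61556 × 0.43857 × 8.5801 × 0.40784 = 0.94469
Highest is cycle (1) at 0.9839 (≤1, no arbitrage).

0.9839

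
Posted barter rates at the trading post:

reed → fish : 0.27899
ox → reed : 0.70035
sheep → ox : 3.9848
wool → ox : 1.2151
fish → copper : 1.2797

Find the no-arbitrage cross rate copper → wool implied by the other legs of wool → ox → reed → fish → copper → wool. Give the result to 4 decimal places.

Known legs of the cycle: 1.2151 × 0.70035 × 0.27899 × 1.2797 = 0.303825317687183355
For no arbitrage the full-cycle product must be 1, so the missing rate is 1 / 0.303825317687183355 ≈ 3.291365.

3.2914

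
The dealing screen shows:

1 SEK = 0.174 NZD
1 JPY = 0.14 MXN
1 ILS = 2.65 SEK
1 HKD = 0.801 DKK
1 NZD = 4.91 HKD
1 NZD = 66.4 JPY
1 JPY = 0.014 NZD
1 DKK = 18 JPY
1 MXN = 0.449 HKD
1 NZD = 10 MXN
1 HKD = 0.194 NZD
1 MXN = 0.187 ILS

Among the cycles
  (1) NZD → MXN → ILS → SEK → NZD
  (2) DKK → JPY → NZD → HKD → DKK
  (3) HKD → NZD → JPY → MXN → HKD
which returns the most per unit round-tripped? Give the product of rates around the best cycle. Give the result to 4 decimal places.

0.9911

(1) 10 × 0.187 × 2.65 × 0.174 = 0.86226
(2) 18 × 0.014 × 4.91 × 0.801 = 0.99109
(3) 0.194 × 66.4 × 0.14 × 0.449 = 0.80974
Highest is cycle (2) at 0.9911 (≤1, no arbitrage).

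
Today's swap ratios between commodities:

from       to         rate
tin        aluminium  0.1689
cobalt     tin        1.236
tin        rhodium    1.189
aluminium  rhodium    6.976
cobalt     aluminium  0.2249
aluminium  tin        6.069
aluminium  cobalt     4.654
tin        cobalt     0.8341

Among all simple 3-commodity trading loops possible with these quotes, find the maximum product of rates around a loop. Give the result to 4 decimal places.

1.1385

cobalt→aluminium→tin→cobalt: 0.2249 × 6.069 × 0.8341 = 1.13848
cobalt→tin→aluminium→cobalt: 1.236 × 0.1689 × 4.654 = 0.97157
Maximum is cobalt→aluminium→tin→cobalt at 1.1385; arbitrage exists.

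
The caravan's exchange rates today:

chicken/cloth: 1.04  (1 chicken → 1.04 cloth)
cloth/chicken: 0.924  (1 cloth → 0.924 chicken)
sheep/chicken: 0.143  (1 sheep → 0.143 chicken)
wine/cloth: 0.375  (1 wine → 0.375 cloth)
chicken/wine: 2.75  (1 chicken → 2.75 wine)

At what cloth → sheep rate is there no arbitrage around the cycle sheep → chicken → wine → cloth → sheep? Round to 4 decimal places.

Known legs of the cycle: 0.143 × 2.75 × 0.375 = 0.14746875
For no arbitrage the full-cycle product must be 1, so the missing rate is 1 / 0.14746875 ≈ 6.781098.

6.7811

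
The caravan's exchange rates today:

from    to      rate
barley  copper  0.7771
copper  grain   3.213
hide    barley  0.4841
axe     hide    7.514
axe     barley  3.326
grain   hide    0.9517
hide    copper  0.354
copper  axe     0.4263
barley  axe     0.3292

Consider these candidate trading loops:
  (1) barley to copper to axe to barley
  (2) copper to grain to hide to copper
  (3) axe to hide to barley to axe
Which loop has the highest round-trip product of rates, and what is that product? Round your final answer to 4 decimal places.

1.1975

(1) 0.7771 × 0.4263 × 3.326 = 1.10183
(2) 3.213 × 0.9517 × 0.354 = 1.08247
(3) 7.514 × 0.4841 × 0.3292 = 1.19747
Highest is cycle (3) at 1.1975 (>1, arbitrage).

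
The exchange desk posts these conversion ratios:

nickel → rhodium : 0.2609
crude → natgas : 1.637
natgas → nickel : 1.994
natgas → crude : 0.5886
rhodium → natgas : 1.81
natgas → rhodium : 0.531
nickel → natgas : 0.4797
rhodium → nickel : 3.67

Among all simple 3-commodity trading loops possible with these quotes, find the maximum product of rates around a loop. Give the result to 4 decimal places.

0.9416

natgas→nickel→rhodium→natgas: 1.994 × 0.2609 × 1.81 = 0.94162
natgas→rhodium→nickel→natgas: 0.531 × 3.67 × 0.4797 = 0.93482
Maximum is natgas→nickel→rhodium→natgas at 0.9416; no arbitrage — every cycle loses value.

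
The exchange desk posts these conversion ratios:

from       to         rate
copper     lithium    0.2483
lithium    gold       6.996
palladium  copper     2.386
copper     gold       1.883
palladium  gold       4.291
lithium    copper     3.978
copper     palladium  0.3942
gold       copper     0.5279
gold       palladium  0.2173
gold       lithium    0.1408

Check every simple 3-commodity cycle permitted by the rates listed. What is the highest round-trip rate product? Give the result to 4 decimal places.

1.0547

gold→lithium→copper→gold: 0.1408 × 3.978 × 1.883 = 1.05467
gold→palladium→copper→gold: 0.2173 × 2.386 × 1.883 = 0.97629
gold→copper→lithium→gold: 0.5279 × 0.2483 × 6.996 = 0.91702
gold→copper→palladium→gold: 0.5279 × 0.3942 × 4.291 = 0.89295
Maximum is gold→lithium→copper→gold at 1.0547; arbitrage exists.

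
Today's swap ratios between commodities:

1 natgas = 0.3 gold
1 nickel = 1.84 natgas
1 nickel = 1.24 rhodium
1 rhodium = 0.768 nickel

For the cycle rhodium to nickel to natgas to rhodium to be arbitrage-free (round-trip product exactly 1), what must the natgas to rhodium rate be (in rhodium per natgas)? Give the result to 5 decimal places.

Known legs of the cycle: 0.768 × 1.84 = 1.41312
For no arbitrage the full-cycle product must be 1, so the missing rate is 1 / 1.41312 ≈ 0.7076540.

0.70765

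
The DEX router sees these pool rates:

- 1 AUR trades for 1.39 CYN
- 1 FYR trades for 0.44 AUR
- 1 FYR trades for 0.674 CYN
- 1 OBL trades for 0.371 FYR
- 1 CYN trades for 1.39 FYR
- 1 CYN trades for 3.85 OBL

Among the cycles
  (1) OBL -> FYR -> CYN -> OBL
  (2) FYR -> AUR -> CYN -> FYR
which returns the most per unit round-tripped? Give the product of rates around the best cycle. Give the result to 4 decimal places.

(1) 0.371 × 0.674 × 3.85 = 0.96271
(2) 0.44 × 1.39 × 1.39 = 0.85012
Highest is cycle (1) at 0.9627 (≤1, no arbitrage).

0.9627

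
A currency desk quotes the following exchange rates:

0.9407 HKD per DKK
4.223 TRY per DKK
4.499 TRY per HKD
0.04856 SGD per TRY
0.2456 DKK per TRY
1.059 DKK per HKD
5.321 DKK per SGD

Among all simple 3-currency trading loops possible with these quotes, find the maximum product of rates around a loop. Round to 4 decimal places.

DKK→TRY→SGD→DKK: 4.223 × 0.04856 × 5.321 = 1.09117
DKK→HKD→TRY→DKK: 0.9407 × 4.499 × 0.2456 = 1.03943
Maximum is DKK→TRY→SGD→DKK at 1.0912; arbitrage exists.

1.0912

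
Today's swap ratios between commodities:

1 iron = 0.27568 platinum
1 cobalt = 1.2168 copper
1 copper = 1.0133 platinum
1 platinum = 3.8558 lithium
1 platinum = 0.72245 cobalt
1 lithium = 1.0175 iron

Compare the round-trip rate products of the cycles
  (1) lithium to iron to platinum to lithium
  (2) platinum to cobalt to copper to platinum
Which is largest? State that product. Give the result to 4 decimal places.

1.0816

(1) 1.0175 × 0.27568 × 3.8558 = 1.08157
(2) 0.72245 × 1.2168 × 1.0133 = 0.89077
Highest is cycle (1) at 1.0816 (>1, arbitrage).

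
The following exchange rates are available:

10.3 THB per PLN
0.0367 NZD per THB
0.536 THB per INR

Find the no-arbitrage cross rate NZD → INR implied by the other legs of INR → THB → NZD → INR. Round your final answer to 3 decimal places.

50.836

Known legs of the cycle: 0.536 × 0.0367 = 0.0196712
For no arbitrage the full-cycle product must be 1, so the missing rate is 1 / 0.0196712 ≈ 50.83574.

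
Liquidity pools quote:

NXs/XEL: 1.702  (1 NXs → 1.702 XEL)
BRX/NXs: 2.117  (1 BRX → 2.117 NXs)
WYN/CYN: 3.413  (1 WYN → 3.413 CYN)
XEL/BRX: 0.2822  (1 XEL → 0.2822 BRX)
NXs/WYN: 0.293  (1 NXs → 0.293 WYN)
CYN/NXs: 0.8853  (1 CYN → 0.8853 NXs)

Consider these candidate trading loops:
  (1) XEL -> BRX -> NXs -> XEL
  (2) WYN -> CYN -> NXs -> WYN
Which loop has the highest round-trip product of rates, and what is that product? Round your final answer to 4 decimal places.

1.0168

(1) 0.2822 × 2.117 × 1.702 = 1.01680
(2) 3.413 × 0.8853 × 0.293 = 0.88531
Highest is cycle (1) at 1.0168 (>1, arbitrage).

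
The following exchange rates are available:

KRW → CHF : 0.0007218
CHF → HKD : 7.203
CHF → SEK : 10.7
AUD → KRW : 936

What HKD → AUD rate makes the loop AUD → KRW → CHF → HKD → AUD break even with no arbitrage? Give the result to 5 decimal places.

0.20549

Known legs of the cycle: 936 × 0.0007218 × 7.203 = 4.8663813744
For no arbitrage the full-cycle product must be 1, so the missing rate is 1 / 4.8663813744 ≈ 0.2054915.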